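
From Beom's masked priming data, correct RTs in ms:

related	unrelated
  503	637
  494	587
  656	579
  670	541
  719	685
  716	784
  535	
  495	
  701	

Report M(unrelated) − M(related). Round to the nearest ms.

26 ms

M(related) = 5489/9 = 609.889
M(unrelated) = 3813/6 = 635.500
Difference = 635.500 − 609.889 = 25.611 ms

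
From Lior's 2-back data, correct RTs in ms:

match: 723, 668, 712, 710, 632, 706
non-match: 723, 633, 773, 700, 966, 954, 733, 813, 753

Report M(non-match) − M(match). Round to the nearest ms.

M(match) = 4151/6 = 691.833
M(non-match) = 7048/9 = 783.111
Difference = 783.111 − 691.833 = 91.278 ms

91 ms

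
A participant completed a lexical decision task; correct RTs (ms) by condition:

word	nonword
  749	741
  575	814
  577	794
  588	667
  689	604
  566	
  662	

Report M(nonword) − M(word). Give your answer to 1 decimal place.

94.6 ms

M(word) = 4406/7 = 629.429
M(nonword) = 3620/5 = 724.000
Difference = 724.000 − 629.429 = 94.571 ms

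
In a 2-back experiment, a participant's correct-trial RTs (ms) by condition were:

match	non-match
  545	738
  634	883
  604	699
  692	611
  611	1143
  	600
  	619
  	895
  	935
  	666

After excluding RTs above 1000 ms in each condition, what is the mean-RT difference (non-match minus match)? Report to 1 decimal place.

non-match: exclude 1143
M(match) = 3086/5 = 617.200
M(non-match) = 6646/9 = 738.444
Difference = 738.444 − 617.200 = 121.244 ms

121.2 ms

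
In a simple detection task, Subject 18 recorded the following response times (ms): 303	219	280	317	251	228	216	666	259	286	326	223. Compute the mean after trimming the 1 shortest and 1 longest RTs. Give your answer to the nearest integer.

Sorted: 216, 219, 223, 228, 251, 259, 280, 286, 303, 317, 326, 666
Drop lowest 1 (216) and highest 1 (666)
Remaining (n=10): Σ = 2692, mean = 2692/10 = 269.200

269 ms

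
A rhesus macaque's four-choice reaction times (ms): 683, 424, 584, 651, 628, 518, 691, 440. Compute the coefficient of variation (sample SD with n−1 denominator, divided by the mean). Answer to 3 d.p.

n = 8, Σ = 4619, M = 577.3750
Σ(x−M)² = 78015.875; s = √(78015.875/7) = 105.5705
CV = 105.5705 / 577.3750 = 0.18285

0.183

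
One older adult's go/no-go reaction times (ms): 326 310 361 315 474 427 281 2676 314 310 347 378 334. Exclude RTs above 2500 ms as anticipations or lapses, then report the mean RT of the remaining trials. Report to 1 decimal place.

348.1 ms

Excluded: 2676
Retained (n=12): Σ = 4177
Mean = 4177/12 = 348.0833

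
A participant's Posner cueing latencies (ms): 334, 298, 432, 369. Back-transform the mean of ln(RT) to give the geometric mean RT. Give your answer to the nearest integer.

ln(RT): 5.8111, 5.6971, 6.0684, 5.9108
Mean ln(RT) = 23.4875/4 = 5.87186
Geometric mean = exp(5.87186) = 354.91 ms

355 ms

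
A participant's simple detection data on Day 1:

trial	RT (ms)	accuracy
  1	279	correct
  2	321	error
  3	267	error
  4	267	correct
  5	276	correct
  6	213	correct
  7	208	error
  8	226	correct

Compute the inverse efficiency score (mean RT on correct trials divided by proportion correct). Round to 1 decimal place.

Correct trials (n=5): 279, 267, 276, 213, 226
Mean correct RT = 1261/5 = 252.2000 ms
Proportion correct = 5/8
IES = 252.2000 / (5/8) = 403.520 ms

403.5 ms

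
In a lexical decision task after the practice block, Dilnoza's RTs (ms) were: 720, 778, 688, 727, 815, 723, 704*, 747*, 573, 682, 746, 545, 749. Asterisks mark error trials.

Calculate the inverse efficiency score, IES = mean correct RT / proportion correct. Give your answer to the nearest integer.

Correct trials (n=11): 720, 778, 688, 727, 815, 723, 573, 682, 746, 545, 749
Mean correct RT = 7746/11 = 704.1818 ms
Proportion correct = 11/13
IES = 704.1818 / (11/13) = 832.215 ms

832 ms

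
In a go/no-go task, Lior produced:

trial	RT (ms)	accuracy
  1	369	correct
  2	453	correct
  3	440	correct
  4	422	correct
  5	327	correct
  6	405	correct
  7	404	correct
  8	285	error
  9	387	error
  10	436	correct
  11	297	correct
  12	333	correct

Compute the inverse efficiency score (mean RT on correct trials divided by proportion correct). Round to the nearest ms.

466 ms

Correct trials (n=10): 369, 453, 440, 422, 327, 405, 404, 436, 297, 333
Mean correct RT = 3886/10 = 388.6000 ms
Proportion correct = 10/12
IES = 388.6000 / (10/12) = 466.320 ms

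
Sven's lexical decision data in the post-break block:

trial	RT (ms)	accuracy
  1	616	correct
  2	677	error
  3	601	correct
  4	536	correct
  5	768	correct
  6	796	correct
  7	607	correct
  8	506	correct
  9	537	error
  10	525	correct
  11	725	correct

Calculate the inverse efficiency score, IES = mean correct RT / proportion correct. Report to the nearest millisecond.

Correct trials (n=9): 616, 601, 536, 768, 796, 607, 506, 525, 725
Mean correct RT = 5680/9 = 631.1111 ms
Proportion correct = 9/11
IES = 631.1111 / (9/11) = 771.358 ms

771 ms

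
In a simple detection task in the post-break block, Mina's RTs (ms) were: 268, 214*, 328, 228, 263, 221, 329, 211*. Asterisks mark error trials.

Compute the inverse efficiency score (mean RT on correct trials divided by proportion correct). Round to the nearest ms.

Correct trials (n=6): 268, 328, 228, 263, 221, 329
Mean correct RT = 1637/6 = 272.8333 ms
Proportion correct = 6/8
IES = 272.8333 / (6/8) = 363.778 ms

364 ms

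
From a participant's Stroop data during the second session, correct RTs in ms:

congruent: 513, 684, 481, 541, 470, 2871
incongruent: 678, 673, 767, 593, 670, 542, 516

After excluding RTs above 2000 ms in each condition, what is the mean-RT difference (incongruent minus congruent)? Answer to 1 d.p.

96.3 ms

congruent: exclude 2871
M(congruent) = 2689/5 = 537.800
M(incongruent) = 4439/7 = 634.143
Difference = 634.143 − 537.800 = 96.343 ms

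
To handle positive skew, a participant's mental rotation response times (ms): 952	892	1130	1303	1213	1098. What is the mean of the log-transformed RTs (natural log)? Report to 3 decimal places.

6.993

ln(RT): 6.8586, 6.7935, 7.0300, 7.1724, 7.1009, 7.0012
Σ ln(RT) = 41.9565
Mean = 41.9565/6 = 6.99275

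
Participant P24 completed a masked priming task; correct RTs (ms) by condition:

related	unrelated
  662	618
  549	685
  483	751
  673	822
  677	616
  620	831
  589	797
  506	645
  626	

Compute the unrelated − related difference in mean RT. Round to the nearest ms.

122 ms

M(related) = 5385/9 = 598.333
M(unrelated) = 5765/8 = 720.625
Difference = 720.625 − 598.333 = 122.292 ms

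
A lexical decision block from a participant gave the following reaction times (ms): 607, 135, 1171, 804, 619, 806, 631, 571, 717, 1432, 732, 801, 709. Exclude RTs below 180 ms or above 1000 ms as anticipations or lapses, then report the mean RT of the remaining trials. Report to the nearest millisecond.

Excluded: 135, 1171, 1432
Retained (n=10): Σ = 6997
Mean = 6997/10 = 699.7000

700 ms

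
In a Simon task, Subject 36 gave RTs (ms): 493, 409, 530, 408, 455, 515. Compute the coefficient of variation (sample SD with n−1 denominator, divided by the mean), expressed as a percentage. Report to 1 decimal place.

11.3%

n = 6, Σ = 2810, M = 468.3333
Σ(x−M)² = 13927.333; s = √(13927.333/5) = 52.7775
CV = 52.7775 / 468.3333 = 0.11269 = 11.269%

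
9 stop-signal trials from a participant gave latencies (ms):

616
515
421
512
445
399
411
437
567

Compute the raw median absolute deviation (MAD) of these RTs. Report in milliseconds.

Sorted: 399, 411, 421, 437, 445, 512, 515, 567, 616 → median = 445
|x − 445|: 171, 70, 24, 67, 0, 46, 34, 8, 122
Sorted deviations: 0, 8, 24, 34, 46, 67, 70, 122, 171 → MAD = 46

46 ms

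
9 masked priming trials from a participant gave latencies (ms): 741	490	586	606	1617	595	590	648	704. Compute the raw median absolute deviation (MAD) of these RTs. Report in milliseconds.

42 ms

Sorted: 490, 586, 590, 595, 606, 648, 704, 741, 1617 → median = 606
|x − 606|: 135, 116, 20, 0, 1011, 11, 16, 42, 98
Sorted deviations: 0, 11, 16, 20, 42, 98, 116, 135, 1011 → MAD = 42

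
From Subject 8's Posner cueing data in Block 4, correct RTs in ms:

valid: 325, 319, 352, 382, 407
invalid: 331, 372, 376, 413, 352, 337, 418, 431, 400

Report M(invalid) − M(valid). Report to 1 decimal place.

24.1 ms

M(valid) = 1785/5 = 357.000
M(invalid) = 3430/9 = 381.111
Difference = 381.111 − 357.000 = 24.111 ms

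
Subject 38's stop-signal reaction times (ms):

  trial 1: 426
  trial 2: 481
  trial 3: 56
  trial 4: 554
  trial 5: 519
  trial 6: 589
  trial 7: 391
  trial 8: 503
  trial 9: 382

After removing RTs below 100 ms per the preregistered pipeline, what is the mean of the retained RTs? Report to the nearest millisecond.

Excluded: 56
Retained (n=8): Σ = 3845
Mean = 3845/8 = 480.6250

481 ms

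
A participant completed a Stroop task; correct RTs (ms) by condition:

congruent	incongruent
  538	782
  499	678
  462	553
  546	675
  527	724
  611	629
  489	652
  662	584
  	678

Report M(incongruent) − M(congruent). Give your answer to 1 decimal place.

119.9 ms

M(congruent) = 4334/8 = 541.750
M(incongruent) = 5955/9 = 661.667
Difference = 661.667 − 541.750 = 119.917 ms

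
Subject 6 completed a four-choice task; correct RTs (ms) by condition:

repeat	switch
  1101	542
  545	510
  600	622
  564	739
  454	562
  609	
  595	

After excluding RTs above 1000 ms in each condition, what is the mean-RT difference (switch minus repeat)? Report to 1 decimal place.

repeat: exclude 1101
M(repeat) = 3367/6 = 561.167
M(switch) = 2975/5 = 595.000
Difference = 595.000 − 561.167 = 33.833 ms

33.8 ms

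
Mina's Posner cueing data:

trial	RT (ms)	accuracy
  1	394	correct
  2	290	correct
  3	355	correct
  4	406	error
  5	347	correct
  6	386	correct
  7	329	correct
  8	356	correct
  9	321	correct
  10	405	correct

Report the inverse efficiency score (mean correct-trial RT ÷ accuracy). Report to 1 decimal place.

393.0 ms

Correct trials (n=9): 394, 290, 355, 347, 386, 329, 356, 321, 405
Mean correct RT = 3183/9 = 353.6667 ms
Proportion correct = 9/10
IES = 353.6667 / (9/10) = 392.963 ms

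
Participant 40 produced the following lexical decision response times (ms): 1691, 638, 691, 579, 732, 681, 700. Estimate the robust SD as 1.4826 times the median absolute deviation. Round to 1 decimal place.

Sorted: 579, 638, 681, 691, 700, 732, 1691 → median = 691
|x − 691| sorted: 0, 9, 10, 41, 53, 112, 1000 → MAD = 41
Robust SD ≈ 1.4826 × 41 = 60.787

60.8 ms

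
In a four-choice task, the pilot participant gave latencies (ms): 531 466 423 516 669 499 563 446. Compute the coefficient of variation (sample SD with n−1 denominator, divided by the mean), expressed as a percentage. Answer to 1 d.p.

15.1%

n = 8, Σ = 4113, M = 514.1250
Σ(x−M)² = 42152.875; s = √(42152.875/7) = 77.6005
CV = 77.6005 / 514.1250 = 0.15094 = 15.094%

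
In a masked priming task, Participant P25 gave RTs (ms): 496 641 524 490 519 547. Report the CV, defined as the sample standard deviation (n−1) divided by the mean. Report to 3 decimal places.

0.103

n = 6, Σ = 3217, M = 536.1667
Σ(x−M)² = 15294.833; s = √(15294.833/5) = 55.3079
CV = 55.3079 / 536.1667 = 0.10315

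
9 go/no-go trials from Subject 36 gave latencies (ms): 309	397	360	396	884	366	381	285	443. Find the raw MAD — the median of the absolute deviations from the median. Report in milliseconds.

Sorted: 285, 309, 360, 366, 381, 396, 397, 443, 884 → median = 381
|x − 381|: 72, 16, 21, 15, 503, 15, 0, 96, 62
Sorted deviations: 0, 15, 15, 16, 21, 62, 72, 96, 503 → MAD = 21

21 ms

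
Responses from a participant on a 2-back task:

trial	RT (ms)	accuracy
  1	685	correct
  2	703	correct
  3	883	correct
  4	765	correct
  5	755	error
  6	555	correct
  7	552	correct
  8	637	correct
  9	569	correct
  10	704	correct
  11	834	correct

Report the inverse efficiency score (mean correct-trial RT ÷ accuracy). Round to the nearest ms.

Correct trials (n=10): 685, 703, 883, 765, 555, 552, 637, 569, 704, 834
Mean correct RT = 6887/10 = 688.7000 ms
Proportion correct = 10/11
IES = 688.7000 / (10/11) = 757.570 ms

758 ms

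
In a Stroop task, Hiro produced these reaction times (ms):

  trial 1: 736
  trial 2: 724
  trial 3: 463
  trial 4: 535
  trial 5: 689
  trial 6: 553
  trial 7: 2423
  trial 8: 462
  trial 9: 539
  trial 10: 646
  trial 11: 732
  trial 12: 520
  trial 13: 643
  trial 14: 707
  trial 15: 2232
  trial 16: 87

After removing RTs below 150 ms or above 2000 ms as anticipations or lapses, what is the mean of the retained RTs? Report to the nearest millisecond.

611 ms

Excluded: 87, 2232, 2423
Retained (n=13): Σ = 7949
Mean = 7949/13 = 611.4615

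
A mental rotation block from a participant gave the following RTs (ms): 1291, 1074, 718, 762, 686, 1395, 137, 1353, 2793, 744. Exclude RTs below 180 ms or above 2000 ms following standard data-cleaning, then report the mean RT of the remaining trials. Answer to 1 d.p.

Excluded: 137, 2793
Retained (n=8): Σ = 8023
Mean = 8023/8 = 1002.8750

1002.9 ms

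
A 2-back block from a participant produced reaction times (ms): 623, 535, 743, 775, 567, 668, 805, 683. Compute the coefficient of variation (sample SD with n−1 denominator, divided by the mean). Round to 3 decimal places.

0.143

n = 8, Σ = 5399, M = 674.8750
Σ(x−M)² = 65604.875; s = √(65604.875/7) = 96.8097
CV = 96.8097 / 674.8750 = 0.14345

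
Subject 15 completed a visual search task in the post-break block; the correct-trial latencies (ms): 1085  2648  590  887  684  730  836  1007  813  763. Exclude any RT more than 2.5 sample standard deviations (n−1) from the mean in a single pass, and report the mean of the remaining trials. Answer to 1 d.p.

821.7 ms

n = 10, ΣRT = 10043, M = 1004.300
Σ(x−M)² = 3194652.10; s = √(3194652.10/9) = 595.786
Cutoffs: 1004.300 ± 2.5·595.786 → [-485.2, 2493.8]
Outside: 2648 → excluded.
Retained (n=9): Σ = 7395, mean = 7395/9 = 821.667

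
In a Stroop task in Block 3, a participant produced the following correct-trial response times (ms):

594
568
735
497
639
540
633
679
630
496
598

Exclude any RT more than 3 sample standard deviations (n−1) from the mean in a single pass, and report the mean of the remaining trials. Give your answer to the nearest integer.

601 ms

n = 11, ΣRT = 6609, M = 600.818
Σ(x−M)² = 54057.64; s = √(54057.64/10) = 73.524
Cutoffs: 600.818 ± 3·73.524 → [380.2, 821.4]
No RTs fall outside the cutoffs; all 11 retained. Mean = 6609/11 = 600.818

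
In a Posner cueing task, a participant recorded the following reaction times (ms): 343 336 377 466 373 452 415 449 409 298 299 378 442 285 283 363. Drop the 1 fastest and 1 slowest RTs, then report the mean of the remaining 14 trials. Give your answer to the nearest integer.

373 ms

Sorted: 283, 285, 298, 299, 336, 343, 363, 373, 377, 378, 409, 415, 442, 449, 452, 466
Drop lowest 1 (283) and highest 1 (466)
Remaining (n=14): Σ = 5219, mean = 5219/14 = 372.786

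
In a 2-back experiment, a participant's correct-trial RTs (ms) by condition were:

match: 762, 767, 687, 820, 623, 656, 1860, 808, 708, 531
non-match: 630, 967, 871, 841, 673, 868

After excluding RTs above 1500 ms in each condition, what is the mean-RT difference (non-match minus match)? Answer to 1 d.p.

match: exclude 1860
M(match) = 6362/9 = 706.889
M(non-match) = 4850/6 = 808.333
Difference = 808.333 − 706.889 = 101.444 ms

101.4 ms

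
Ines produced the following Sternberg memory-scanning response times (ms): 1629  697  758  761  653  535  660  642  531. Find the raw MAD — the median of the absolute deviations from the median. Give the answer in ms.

Sorted: 531, 535, 642, 653, 660, 697, 758, 761, 1629 → median = 660
|x − 660|: 969, 37, 98, 101, 7, 125, 0, 18, 129
Sorted deviations: 0, 7, 18, 37, 98, 101, 125, 129, 969 → MAD = 98

98 ms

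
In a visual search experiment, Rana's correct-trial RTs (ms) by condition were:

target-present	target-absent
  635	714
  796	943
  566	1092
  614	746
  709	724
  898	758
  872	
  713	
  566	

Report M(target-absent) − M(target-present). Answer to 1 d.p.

M(target-present) = 6369/9 = 707.667
M(target-absent) = 4977/6 = 829.500
Difference = 829.500 − 707.667 = 121.833 ms

121.8 ms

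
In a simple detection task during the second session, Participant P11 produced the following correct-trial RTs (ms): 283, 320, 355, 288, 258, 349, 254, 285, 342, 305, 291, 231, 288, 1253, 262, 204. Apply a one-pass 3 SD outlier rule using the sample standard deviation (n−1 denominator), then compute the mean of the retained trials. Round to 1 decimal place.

n = 16, ΣRT = 5568, M = 348.000
Σ(x−M)² = 899144.00; s = √(899144.00/15) = 244.832
Cutoffs: 348.000 ± 3·244.832 → [-386.5, 1082.5]
Outside: 1253 → excluded.
Retained (n=15): Σ = 4315, mean = 4315/15 = 287.667

287.7 ms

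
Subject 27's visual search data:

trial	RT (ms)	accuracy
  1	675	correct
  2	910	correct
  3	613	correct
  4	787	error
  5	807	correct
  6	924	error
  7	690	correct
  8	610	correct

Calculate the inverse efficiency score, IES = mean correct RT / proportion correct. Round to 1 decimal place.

Correct trials (n=6): 675, 910, 613, 807, 690, 610
Mean correct RT = 4305/6 = 717.5000 ms
Proportion correct = 6/8
IES = 717.5000 / (6/8) = 956.667 ms

956.7 ms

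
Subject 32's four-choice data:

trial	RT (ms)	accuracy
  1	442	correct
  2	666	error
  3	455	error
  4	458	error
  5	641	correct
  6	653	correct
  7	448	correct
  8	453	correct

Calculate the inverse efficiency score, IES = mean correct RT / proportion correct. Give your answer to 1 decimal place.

Correct trials (n=5): 442, 641, 653, 448, 453
Mean correct RT = 2637/5 = 527.4000 ms
Proportion correct = 5/8
IES = 527.4000 / (5/8) = 843.840 ms

843.8 ms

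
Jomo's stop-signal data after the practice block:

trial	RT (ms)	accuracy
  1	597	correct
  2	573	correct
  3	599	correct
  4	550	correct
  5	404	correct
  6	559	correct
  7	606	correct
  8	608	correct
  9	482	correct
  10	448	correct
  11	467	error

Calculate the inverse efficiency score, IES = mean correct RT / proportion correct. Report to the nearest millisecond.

597 ms

Correct trials (n=10): 597, 573, 599, 550, 404, 559, 606, 608, 482, 448
Mean correct RT = 5426/10 = 542.6000 ms
Proportion correct = 10/11
IES = 542.6000 / (10/11) = 596.860 ms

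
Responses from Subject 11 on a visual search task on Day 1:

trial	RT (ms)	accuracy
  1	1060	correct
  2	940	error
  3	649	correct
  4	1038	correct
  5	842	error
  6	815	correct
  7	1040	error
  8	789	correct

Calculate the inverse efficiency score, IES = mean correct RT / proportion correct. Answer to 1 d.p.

1392.3 ms

Correct trials (n=5): 1060, 649, 1038, 815, 789
Mean correct RT = 4351/5 = 870.2000 ms
Proportion correct = 5/8
IES = 870.2000 / (5/8) = 1392.320 ms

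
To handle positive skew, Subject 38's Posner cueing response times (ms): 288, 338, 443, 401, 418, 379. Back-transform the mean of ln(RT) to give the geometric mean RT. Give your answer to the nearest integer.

374 ms

ln(RT): 5.6630, 5.8230, 6.0936, 5.9940, 6.0355, 5.9375
Mean ln(RT) = 35.5466/6 = 5.92443
Geometric mean = exp(5.92443) = 374.06 ms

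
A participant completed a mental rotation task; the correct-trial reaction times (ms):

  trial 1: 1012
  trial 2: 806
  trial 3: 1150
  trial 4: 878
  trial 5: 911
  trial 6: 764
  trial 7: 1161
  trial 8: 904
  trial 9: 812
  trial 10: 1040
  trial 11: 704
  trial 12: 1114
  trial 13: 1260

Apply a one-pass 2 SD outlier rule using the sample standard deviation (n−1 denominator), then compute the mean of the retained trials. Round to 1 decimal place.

n = 13, ΣRT = 12516, M = 962.769
Σ(x−M)² = 361054.31; s = √(361054.31/12) = 173.459
Cutoffs: 962.769 ± 2·173.459 → [615.9, 1309.7]
No RTs fall outside the cutoffs; all 13 retained. Mean = 12516/13 = 962.769

962.8 ms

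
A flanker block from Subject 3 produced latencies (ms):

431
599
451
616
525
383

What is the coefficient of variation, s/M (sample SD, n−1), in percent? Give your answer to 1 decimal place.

n = 6, Σ = 3005, M = 500.8333
Σ(x−M)² = 44728.833; s = √(44728.833/5) = 94.5821
CV = 94.5821 / 500.8333 = 0.18885 = 18.885%

18.9%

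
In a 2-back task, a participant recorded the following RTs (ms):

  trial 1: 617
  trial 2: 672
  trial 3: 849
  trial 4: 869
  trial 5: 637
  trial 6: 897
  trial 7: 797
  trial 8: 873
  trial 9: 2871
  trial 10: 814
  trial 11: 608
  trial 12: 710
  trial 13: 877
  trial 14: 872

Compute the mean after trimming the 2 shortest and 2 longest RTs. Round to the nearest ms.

Sorted: 608, 617, 637, 672, 710, 797, 814, 849, 869, 872, 873, 877, 897, 2871
Drop lowest 2 (608, 617) and highest 2 (897, 2871)
Remaining (n=10): Σ = 7970, mean = 7970/10 = 797.000

797 ms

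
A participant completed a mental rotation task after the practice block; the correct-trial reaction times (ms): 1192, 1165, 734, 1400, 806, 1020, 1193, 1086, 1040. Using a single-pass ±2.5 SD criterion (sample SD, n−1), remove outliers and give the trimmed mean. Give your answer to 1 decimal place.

n = 9, ΣRT = 9636, M = 1070.667
Σ(x−M)² = 334182.00; s = √(334182.00/8) = 204.384
Cutoffs: 1070.667 ± 2.5·204.384 → [559.7, 1581.6]
No RTs fall outside the cutoffs; all 9 retained. Mean = 9636/9 = 1070.667

1070.7 ms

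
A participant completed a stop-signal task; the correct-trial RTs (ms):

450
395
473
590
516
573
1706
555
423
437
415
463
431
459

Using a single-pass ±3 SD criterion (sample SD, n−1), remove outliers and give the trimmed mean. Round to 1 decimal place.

475.4 ms

n = 14, ΣRT = 7886, M = 563.286
Σ(x−M)² = 1454262.86; s = √(1454262.86/13) = 334.464
Cutoffs: 563.286 ± 3·334.464 → [-440.1, 1566.7]
Outside: 1706 → excluded.
Retained (n=13): Σ = 6180, mean = 6180/13 = 475.385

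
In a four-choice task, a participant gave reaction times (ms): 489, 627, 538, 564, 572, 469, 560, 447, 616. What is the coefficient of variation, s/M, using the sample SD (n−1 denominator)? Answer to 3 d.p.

0.116

n = 9, Σ = 4882, M = 542.4444
Σ(x−M)² = 31586.222; s = √(31586.222/8) = 62.8353
CV = 62.8353 / 542.4444 = 0.11584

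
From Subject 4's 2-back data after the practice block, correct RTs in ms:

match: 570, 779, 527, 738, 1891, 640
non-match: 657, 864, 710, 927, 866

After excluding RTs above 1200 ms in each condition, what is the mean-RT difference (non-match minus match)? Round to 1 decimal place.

154.0 ms

match: exclude 1891
M(match) = 3254/5 = 650.800
M(non-match) = 4024/5 = 804.800
Difference = 804.800 − 650.800 = 154.000 ms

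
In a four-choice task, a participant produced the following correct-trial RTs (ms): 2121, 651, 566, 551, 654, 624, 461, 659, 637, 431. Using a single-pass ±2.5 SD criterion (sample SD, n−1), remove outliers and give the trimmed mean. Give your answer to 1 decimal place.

n = 10, ΣRT = 7355, M = 735.500
Σ(x−M)² = 2192220.50; s = √(2192220.50/9) = 493.538
Cutoffs: 735.500 ± 2.5·493.538 → [-498.3, 1969.3]
Outside: 2121 → excluded.
Retained (n=9): Σ = 5234, mean = 5234/9 = 581.556

581.6 ms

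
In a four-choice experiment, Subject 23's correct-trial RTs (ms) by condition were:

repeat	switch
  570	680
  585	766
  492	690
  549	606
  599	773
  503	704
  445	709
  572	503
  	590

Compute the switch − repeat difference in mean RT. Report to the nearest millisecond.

130 ms

M(repeat) = 4315/8 = 539.375
M(switch) = 6021/9 = 669.000
Difference = 669.000 − 539.375 = 129.625 ms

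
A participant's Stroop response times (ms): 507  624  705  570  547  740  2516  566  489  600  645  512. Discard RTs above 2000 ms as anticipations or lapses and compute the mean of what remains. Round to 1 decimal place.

591.4 ms

Excluded: 2516
Retained (n=11): Σ = 6505
Mean = 6505/11 = 591.3636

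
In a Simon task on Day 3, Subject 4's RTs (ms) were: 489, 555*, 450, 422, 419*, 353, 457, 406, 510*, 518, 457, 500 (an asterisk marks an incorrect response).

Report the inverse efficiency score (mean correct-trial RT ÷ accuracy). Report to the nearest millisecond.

600 ms

Correct trials (n=9): 489, 450, 422, 353, 457, 406, 518, 457, 500
Mean correct RT = 4052/9 = 450.2222 ms
Proportion correct = 9/12
IES = 450.2222 / (9/12) = 600.296 ms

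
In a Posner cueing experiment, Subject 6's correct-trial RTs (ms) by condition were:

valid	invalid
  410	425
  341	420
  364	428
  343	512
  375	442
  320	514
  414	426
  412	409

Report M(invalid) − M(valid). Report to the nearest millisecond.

75 ms

M(valid) = 2979/8 = 372.375
M(invalid) = 3576/8 = 447.000
Difference = 447.000 − 372.375 = 74.625 ms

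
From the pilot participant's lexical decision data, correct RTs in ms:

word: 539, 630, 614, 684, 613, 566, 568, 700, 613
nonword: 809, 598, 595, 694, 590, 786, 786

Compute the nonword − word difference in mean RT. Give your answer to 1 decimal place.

M(word) = 5527/9 = 614.111
M(nonword) = 4858/7 = 694.000
Difference = 694.000 − 614.111 = 79.889 ms

79.9 ms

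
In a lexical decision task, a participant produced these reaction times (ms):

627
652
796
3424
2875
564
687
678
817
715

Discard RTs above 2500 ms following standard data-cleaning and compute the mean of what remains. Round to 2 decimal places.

692.00 ms

Excluded: 2875, 3424
Retained (n=8): Σ = 5536
Mean = 5536/8 = 692.0000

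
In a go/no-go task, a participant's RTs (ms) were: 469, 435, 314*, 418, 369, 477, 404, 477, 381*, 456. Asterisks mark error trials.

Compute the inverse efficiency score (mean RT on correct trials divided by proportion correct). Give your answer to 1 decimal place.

Correct trials (n=8): 469, 435, 418, 369, 477, 404, 477, 456
Mean correct RT = 3505/8 = 438.1250 ms
Proportion correct = 8/10
IES = 438.1250 / (8/10) = 547.656 ms

547.7 ms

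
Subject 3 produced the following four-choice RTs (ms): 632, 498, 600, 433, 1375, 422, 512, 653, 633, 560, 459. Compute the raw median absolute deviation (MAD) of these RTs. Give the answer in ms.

73 ms

Sorted: 422, 433, 459, 498, 512, 560, 600, 632, 633, 653, 1375 → median = 560
|x − 560|: 72, 62, 40, 127, 815, 138, 48, 93, 73, 0, 101
Sorted deviations: 0, 40, 48, 62, 72, 73, 93, 101, 127, 138, 815 → MAD = 73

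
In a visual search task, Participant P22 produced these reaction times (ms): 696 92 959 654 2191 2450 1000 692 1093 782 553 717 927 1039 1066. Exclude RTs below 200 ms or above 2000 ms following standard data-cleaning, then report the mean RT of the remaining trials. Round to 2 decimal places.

848.17 ms

Excluded: 92, 2191, 2450
Retained (n=12): Σ = 10178
Mean = 10178/12 = 848.1667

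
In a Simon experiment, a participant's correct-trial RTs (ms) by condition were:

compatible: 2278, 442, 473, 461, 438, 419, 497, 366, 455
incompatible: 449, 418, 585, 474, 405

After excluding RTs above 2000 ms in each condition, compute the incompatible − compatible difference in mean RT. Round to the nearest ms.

22 ms

compatible: exclude 2278
M(compatible) = 3551/8 = 443.875
M(incompatible) = 2331/5 = 466.200
Difference = 466.200 − 443.875 = 22.325 ms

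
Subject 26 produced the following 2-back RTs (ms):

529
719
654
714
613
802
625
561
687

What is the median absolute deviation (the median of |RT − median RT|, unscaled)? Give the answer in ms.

60 ms

Sorted: 529, 561, 613, 625, 654, 687, 714, 719, 802 → median = 654
|x − 654|: 125, 65, 0, 60, 41, 148, 29, 93, 33
Sorted deviations: 0, 29, 33, 41, 60, 65, 93, 125, 148 → MAD = 60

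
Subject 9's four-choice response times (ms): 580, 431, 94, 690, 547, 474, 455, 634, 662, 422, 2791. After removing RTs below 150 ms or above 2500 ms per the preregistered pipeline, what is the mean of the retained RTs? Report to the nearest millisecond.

Excluded: 94, 2791
Retained (n=9): Σ = 4895
Mean = 4895/9 = 543.8889

544 ms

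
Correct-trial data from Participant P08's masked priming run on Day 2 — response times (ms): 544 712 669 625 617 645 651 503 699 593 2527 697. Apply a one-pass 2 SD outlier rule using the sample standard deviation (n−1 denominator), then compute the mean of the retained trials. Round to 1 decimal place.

n = 12, ΣRT = 9482, M = 790.167
Σ(x−M)² = 3334017.67; s = √(3334017.67/11) = 550.538
Cutoffs: 790.167 ± 2·550.538 → [-310.9, 1891.2]
Outside: 2527 → excluded.
Retained (n=11): Σ = 6955, mean = 6955/11 = 632.273

632.3 ms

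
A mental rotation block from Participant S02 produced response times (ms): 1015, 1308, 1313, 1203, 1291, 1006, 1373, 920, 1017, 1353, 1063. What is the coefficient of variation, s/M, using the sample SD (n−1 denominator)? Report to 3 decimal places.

0.143

n = 11, Σ = 12862, M = 1169.2727
Σ(x−M)² = 278194.182; s = √(278194.182/10) = 166.7915
CV = 166.7915 / 1169.2727 = 0.14265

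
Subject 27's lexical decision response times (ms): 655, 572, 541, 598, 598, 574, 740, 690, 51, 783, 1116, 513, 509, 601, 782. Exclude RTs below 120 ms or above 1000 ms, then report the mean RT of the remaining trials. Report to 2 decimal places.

Excluded: 51, 1116
Retained (n=13): Σ = 8156
Mean = 8156/13 = 627.3846

627.38 ms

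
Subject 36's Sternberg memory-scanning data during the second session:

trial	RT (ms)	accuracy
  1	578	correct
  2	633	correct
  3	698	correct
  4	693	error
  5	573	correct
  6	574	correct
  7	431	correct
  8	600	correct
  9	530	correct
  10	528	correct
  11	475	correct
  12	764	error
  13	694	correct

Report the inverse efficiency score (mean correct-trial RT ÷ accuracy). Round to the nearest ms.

678 ms

Correct trials (n=11): 578, 633, 698, 573, 574, 431, 600, 530, 528, 475, 694
Mean correct RT = 6314/11 = 574.0000 ms
Proportion correct = 11/13
IES = 574.0000 / (11/13) = 678.364 ms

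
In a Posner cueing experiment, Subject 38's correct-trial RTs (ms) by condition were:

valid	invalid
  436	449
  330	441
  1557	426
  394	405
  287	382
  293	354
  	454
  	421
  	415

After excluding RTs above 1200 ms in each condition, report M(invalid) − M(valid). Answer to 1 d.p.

valid: exclude 1557
M(valid) = 1740/5 = 348.000
M(invalid) = 3747/9 = 416.333
Difference = 416.333 − 348.000 = 68.333 ms

68.3 ms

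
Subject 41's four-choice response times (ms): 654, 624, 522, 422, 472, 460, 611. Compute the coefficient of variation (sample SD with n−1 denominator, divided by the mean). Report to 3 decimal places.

n = 7, Σ = 3765, M = 537.8571
Σ(x−M)² = 50332.857; s = √(50332.857/6) = 91.5904
CV = 91.5904 / 537.8571 = 0.17029

0.170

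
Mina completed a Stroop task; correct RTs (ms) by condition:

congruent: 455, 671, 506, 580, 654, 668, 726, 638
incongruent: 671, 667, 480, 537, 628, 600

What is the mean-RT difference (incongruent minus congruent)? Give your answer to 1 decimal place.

M(congruent) = 4898/8 = 612.250
M(incongruent) = 3583/6 = 597.167
Difference = 597.167 − 612.250 = -15.083 ms

-15.1 ms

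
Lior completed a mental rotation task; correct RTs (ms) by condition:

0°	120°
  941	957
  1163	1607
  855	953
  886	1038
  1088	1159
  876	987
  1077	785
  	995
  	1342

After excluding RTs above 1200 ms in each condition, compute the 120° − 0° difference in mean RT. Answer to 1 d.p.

-1.7 ms

120°: exclude 1607, 1342
M(0°) = 6886/7 = 983.714
M(120°) = 6874/7 = 982.000
Difference = 982.000 − 983.714 = -1.714 ms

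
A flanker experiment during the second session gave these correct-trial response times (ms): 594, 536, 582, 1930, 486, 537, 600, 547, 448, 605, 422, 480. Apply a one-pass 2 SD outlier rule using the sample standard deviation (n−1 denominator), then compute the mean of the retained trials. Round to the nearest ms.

531 ms

n = 12, ΣRT = 7767, M = 647.250
Σ(x−M)² = 1835552.25; s = √(1835552.25/11) = 408.495
Cutoffs: 647.250 ± 2·408.495 → [-169.7, 1464.2]
Outside: 1930 → excluded.
Retained (n=11): Σ = 5837, mean = 5837/11 = 530.636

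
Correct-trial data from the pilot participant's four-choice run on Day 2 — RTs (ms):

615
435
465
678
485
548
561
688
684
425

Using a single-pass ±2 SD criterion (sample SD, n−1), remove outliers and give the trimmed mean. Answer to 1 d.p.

558.4 ms

n = 10, ΣRT = 5584, M = 558.400
Σ(x−M)² = 97328.40; s = √(97328.40/9) = 103.992
Cutoffs: 558.400 ± 2·103.992 → [350.4, 766.4]
No RTs fall outside the cutoffs; all 10 retained. Mean = 5584/10 = 558.400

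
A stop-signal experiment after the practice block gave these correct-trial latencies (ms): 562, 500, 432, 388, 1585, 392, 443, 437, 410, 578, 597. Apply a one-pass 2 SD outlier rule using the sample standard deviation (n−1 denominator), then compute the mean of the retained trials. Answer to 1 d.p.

473.9 ms

n = 11, ΣRT = 6324, M = 574.909
Σ(x−M)² = 1178986.91; s = √(1178986.91/10) = 343.364
Cutoffs: 574.909 ± 2·343.364 → [-111.8, 1261.6]
Outside: 1585 → excluded.
Retained (n=10): Σ = 4739, mean = 4739/10 = 473.900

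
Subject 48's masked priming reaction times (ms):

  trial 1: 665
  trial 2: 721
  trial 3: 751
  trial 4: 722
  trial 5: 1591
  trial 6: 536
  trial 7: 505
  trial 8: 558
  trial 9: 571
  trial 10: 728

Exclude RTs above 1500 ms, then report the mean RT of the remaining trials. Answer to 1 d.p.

639.7 ms

Excluded: 1591
Retained (n=9): Σ = 5757
Mean = 5757/9 = 639.6667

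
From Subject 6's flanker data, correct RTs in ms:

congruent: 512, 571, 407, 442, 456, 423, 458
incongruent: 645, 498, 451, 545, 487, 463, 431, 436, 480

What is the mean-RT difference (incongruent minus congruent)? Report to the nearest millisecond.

26 ms

M(congruent) = 3269/7 = 467.000
M(incongruent) = 4436/9 = 492.889
Difference = 492.889 − 467.000 = 25.889 ms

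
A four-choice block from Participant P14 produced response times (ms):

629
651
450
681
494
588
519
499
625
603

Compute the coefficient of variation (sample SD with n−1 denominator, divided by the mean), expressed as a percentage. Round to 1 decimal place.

13.6%

n = 10, Σ = 5739, M = 573.9000
Σ(x−M)² = 54466.900; s = √(54466.900/9) = 77.7938
CV = 77.7938 / 573.9000 = 0.13555 = 13.555%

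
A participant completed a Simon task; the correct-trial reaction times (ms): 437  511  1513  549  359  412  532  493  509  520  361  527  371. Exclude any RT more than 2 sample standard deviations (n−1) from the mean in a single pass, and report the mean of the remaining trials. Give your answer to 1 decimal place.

n = 13, ΣRT = 7094, M = 545.692
Σ(x−M)² = 1071388.77; s = √(1071388.77/12) = 298.802
Cutoffs: 545.692 ± 2·298.802 → [-51.9, 1143.3]
Outside: 1513 → excluded.
Retained (n=12): Σ = 5581, mean = 5581/12 = 465.083

465.1 ms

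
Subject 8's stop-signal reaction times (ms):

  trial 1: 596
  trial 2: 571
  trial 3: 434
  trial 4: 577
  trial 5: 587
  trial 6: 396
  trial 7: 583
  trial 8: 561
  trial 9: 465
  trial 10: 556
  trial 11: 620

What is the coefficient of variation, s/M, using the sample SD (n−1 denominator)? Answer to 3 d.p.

0.136

n = 11, Σ = 5946, M = 540.5455
Σ(x−M)² = 54214.727; s = √(54214.727/10) = 73.6307
CV = 73.6307 / 540.5455 = 0.13622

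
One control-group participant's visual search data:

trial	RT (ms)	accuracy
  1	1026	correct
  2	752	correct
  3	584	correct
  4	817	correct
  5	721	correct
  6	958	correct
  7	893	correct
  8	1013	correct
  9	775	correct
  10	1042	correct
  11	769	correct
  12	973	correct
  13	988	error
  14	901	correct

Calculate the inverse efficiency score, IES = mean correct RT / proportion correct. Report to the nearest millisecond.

930 ms

Correct trials (n=13): 1026, 752, 584, 817, 721, 958, 893, 1013, 775, 1042, 769, 973, 901
Mean correct RT = 11224/13 = 863.3846 ms
Proportion correct = 13/14
IES = 863.3846 / (13/14) = 929.799 ms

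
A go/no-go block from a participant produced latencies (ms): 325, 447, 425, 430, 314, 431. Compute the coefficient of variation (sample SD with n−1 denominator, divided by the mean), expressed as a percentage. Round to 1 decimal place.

15.0%

n = 6, Σ = 2372, M = 395.3333
Σ(x−M)² = 17585.333; s = √(17585.333/5) = 59.3049
CV = 59.3049 / 395.3333 = 0.15001 = 15.001%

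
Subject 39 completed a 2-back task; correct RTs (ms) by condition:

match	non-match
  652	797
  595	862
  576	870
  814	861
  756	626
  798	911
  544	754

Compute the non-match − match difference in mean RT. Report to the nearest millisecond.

M(match) = 4735/7 = 676.429
M(non-match) = 5681/7 = 811.571
Difference = 811.571 − 676.429 = 135.143 ms

135 ms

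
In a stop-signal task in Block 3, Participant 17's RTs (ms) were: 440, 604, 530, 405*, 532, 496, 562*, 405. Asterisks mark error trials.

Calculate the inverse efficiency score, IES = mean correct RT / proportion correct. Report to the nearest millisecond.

Correct trials (n=6): 440, 604, 530, 532, 496, 405
Mean correct RT = 3007/6 = 501.1667 ms
Proportion correct = 6/8
IES = 501.1667 / (6/8) = 668.222 ms

668 ms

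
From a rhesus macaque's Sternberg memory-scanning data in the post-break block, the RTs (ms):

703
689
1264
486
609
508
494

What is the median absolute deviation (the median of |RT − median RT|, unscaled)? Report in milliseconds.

101 ms

Sorted: 486, 494, 508, 609, 689, 703, 1264 → median = 609
|x − 609|: 94, 80, 655, 123, 0, 101, 115
Sorted deviations: 0, 80, 94, 101, 115, 123, 655 → MAD = 101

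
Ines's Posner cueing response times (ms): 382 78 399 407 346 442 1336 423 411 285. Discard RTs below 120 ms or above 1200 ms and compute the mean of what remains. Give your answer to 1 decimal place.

Excluded: 78, 1336
Retained (n=8): Σ = 3095
Mean = 3095/8 = 386.8750

386.9 ms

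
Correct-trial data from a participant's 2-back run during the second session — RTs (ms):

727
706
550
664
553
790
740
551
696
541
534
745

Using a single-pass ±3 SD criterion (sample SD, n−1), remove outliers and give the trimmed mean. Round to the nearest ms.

n = 12, ΣRT = 7797, M = 649.750
Σ(x−M)² = 102648.25; s = √(102648.25/11) = 96.601
Cutoffs: 649.750 ± 3·96.601 → [359.9, 939.6]
No RTs fall outside the cutoffs; all 12 retained. Mean = 7797/12 = 649.750

650 ms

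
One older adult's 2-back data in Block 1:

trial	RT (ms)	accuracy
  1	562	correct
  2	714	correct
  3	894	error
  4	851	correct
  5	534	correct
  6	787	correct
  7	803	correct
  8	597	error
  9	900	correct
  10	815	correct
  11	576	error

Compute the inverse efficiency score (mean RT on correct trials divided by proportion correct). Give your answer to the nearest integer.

1025 ms

Correct trials (n=8): 562, 714, 851, 534, 787, 803, 900, 815
Mean correct RT = 5966/8 = 745.7500 ms
Proportion correct = 8/11
IES = 745.7500 / (8/11) = 1025.406 ms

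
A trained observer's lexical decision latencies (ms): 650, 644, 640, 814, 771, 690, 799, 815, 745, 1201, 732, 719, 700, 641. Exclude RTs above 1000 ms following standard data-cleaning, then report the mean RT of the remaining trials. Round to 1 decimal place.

Excluded: 1201
Retained (n=13): Σ = 9360
Mean = 9360/13 = 720.0000

720.0 ms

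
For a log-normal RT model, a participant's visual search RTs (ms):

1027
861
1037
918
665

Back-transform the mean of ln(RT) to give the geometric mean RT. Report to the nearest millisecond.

890 ms

ln(RT): 6.9344, 6.7581, 6.9441, 6.8222, 6.4998
Mean ln(RT) = 33.9586/5 = 6.79171
Geometric mean = exp(6.79171) = 890.44 ms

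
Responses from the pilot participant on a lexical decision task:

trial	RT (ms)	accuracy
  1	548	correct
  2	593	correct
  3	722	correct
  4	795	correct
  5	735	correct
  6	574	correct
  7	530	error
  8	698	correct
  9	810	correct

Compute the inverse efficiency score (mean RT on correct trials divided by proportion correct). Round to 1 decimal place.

769.9 ms

Correct trials (n=8): 548, 593, 722, 795, 735, 574, 698, 810
Mean correct RT = 5475/8 = 684.3750 ms
Proportion correct = 8/9
IES = 684.3750 / (8/9) = 769.922 ms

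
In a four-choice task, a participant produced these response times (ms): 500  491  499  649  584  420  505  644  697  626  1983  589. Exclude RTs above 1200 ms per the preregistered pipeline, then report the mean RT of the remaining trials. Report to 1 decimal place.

Excluded: 1983
Retained (n=11): Σ = 6204
Mean = 6204/11 = 564.0000

564.0 ms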